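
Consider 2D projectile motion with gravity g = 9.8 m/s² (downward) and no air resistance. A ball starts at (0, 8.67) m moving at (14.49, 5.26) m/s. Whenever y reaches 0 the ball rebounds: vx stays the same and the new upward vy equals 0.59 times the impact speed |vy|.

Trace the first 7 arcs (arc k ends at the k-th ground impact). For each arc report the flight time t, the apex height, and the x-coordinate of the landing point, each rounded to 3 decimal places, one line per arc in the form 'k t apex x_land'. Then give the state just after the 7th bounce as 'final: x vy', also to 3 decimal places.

1 1.971 10.082 28.562
2 1.693 3.509 53.087
3 0.999 1.222 67.557
4 0.589 0.425 76.094
5 0.348 0.148 81.131
6 0.205 0.052 84.103
7 0.121 0.018 85.857
final: 85.857 0.350

Arc 1: start y=8.670, vy=5.260 → t=1.971, apex=10.082, x_land=28.562, impact vy=-14.057
  bounce: vy ← 0.59·14.057 = 8.294
Arc 2: start y=0.000, vy=8.294 → t=1.693, apex=3.509, x_land=53.087, impact vy=-8.294
  bounce: vy ← 0.59·8.294 = 4.893
Arc 3: start y=0.000, vy=4.893 → t=0.999, apex=1.222, x_land=67.557, impact vy=-4.893
  bounce: vy ← 0.59·4.893 = 2.887
Arc 4: start y=0.000, vy=2.887 → t=0.589, apex=0.425, x_land=76.094, impact vy=-2.887
  bounce: vy ← 0.59·2.887 = 1.703
Arc 5: start y=0.000, vy=1.703 → t=0.348, apex=0.148, x_land=81.131, impact vy=-1.703
  bounce: vy ← 0.59·1.703 = 1.005
Arc 6: start y=0.000, vy=1.005 → t=0.205, apex=0.052, x_land=84.103, impact vy=-1.005
  bounce: vy ← 0.59·1.005 = 0.593
Arc 7: start y=0.000, vy=0.593 → t=0.121, apex=0.018, x_land=85.857, impact vy=-0.593
  bounce: vy ← 0.59·0.593 = 0.350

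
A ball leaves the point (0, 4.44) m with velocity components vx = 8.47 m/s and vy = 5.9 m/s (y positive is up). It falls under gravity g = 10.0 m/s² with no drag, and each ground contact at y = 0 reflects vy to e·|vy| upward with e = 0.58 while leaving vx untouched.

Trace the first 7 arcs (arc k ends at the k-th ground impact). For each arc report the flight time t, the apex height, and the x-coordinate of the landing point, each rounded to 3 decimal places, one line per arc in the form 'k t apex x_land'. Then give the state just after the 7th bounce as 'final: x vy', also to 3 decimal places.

1 1.702 6.181 14.414
2 1.290 2.079 25.338
3 0.748 0.699 31.674
4 0.434 0.235 35.348
5 0.252 0.079 37.480
6 0.146 0.027 38.716
7 0.085 0.009 39.433
final: 39.433 0.245

Arc 1: start y=4.440, vy=5.900 → t=1.702, apex=6.181, x_land=14.414, impact vy=-11.118
  bounce: vy ← 0.58·11.118 = 6.448
Arc 2: start y=0.000, vy=6.448 → t=1.290, apex=2.079, x_land=25.338, impact vy=-6.448
  bounce: vy ← 0.58·6.448 = 3.740
Arc 3: start y=0.000, vy=3.740 → t=0.748, apex=0.699, x_land=31.674, impact vy=-3.740
  bounce: vy ← 0.58·3.740 = 2.169
Arc 4: start y=0.000, vy=2.169 → t=0.434, apex=0.235, x_land=35.348, impact vy=-2.169
  bounce: vy ← 0.58·2.169 = 1.258
Arc 5: start y=0.000, vy=1.258 → t=0.252, apex=0.079, x_land=37.480, impact vy=-1.258
  bounce: vy ← 0.58·1.258 = 0.730
Arc 6: start y=0.000, vy=0.730 → t=0.146, apex=0.027, x_land=38.716, impact vy=-0.730
  bounce: vy ← 0.58·0.730 = 0.423
Arc 7: start y=0.000, vy=0.423 → t=0.085, apex=0.009, x_land=39.433, impact vy=-0.423
  bounce: vy ← 0.58·0.423 = 0.245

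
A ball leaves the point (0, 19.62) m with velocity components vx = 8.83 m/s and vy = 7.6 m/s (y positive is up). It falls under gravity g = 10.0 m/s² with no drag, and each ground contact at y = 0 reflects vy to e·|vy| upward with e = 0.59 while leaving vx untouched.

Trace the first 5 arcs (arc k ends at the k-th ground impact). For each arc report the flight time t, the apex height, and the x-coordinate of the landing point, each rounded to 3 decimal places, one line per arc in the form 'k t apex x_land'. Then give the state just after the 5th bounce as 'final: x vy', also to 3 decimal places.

Arc 1: start y=19.620, vy=7.600 → t=2.882, apex=22.508, x_land=25.445, impact vy=-21.217
  bounce: vy ← 0.59·21.217 = 12.518
Arc 2: start y=0.000, vy=12.518 → t=2.504, apex=7.835, x_land=47.552, impact vy=-12.518
  bounce: vy ← 0.59·12.518 = 7.386
Arc 3: start y=0.000, vy=7.386 → t=1.477, apex=2.727, x_land=60.595, impact vy=-7.386
  bounce: vy ← 0.59·7.386 = 4.358
Arc 4: start y=0.000, vy=4.358 → t=0.872, apex=0.949, x_land=68.291, impact vy=-4.358
  bounce: vy ← 0.59·4.358 = 2.571
Arc 5: start y=0.000, vy=2.571 → t=0.514, apex=0.330, x_land=72.831, impact vy=-2.571
  bounce: vy ← 0.59·2.571 = 1.517

1 2.882 22.508 25.445
2 2.504 7.835 47.552
3 1.477 2.727 60.595
4 0.872 0.949 68.291
5 0.514 0.330 72.831
final: 72.831 1.517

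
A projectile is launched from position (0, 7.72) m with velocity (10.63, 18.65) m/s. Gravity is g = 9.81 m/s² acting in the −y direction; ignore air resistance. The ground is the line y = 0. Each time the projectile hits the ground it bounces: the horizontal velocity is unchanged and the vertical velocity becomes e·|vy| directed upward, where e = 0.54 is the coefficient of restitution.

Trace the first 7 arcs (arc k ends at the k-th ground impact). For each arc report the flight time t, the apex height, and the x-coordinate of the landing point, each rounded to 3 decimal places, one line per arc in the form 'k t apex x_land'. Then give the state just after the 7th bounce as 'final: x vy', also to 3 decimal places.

Arc 1: start y=7.720, vy=18.650 → t=4.179, apex=25.448, x_land=44.421, impact vy=-22.345
  bounce: vy ← 0.54·22.345 = 12.066
Arc 2: start y=0.000, vy=12.066 → t=2.460, apex=7.421, x_land=70.571, impact vy=-12.066
  bounce: vy ← 0.54·12.066 = 6.516
Arc 3: start y=0.000, vy=6.516 → t=1.328, apex=2.164, x_land=84.692, impact vy=-6.516
  bounce: vy ← 0.54·6.516 = 3.518
Arc 4: start y=0.000, vy=3.518 → t=0.717, apex=0.631, x_land=92.317, impact vy=-3.518
  bounce: vy ← 0.54·3.518 = 1.900
Arc 5: start y=0.000, vy=1.900 → t=0.387, apex=0.184, x_land=96.435, impact vy=-1.900
  bounce: vy ← 0.54·1.900 = 1.026
Arc 6: start y=0.000, vy=1.026 → t=0.209, apex=0.054, x_land=98.658, impact vy=-1.026
  bounce: vy ← 0.54·1.026 = 0.554
Arc 7: start y=0.000, vy=0.554 → t=0.113, apex=0.016, x_land=99.859, impact vy=-0.554
  bounce: vy ← 0.54·0.554 = 0.299

1 4.179 25.448 44.421
2 2.460 7.421 70.571
3 1.328 2.164 84.692
4 0.717 0.631 92.317
5 0.387 0.184 96.435
6 0.209 0.054 98.658
7 0.113 0.016 99.859
final: 99.859 0.299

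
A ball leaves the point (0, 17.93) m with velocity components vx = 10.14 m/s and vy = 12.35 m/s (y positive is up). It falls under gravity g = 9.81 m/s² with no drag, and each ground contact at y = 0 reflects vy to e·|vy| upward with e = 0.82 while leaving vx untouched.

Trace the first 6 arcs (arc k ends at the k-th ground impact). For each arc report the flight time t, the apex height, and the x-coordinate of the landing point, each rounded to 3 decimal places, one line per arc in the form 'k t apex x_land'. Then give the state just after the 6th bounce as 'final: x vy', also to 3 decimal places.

1 3.548 25.704 35.978
2 3.754 17.283 74.046
3 3.078 11.621 105.262
4 2.524 7.814 130.859
5 2.070 5.254 151.848
6 1.697 3.533 169.060
final: 169.060 6.827

Arc 1: start y=17.930, vy=12.350 → t=3.548, apex=25.704, x_land=35.978, impact vy=-22.457
  bounce: vy ← 0.82·22.457 = 18.415
Arc 2: start y=0.000, vy=18.415 → t=3.754, apex=17.283, x_land=74.046, impact vy=-18.415
  bounce: vy ← 0.82·18.415 = 15.100
Arc 3: start y=0.000, vy=15.100 → t=3.078, apex=11.621, x_land=105.262, impact vy=-15.100
  bounce: vy ← 0.82·15.100 = 12.382
Arc 4: start y=0.000, vy=12.382 → t=2.524, apex=7.814, x_land=130.859, impact vy=-12.382
  bounce: vy ← 0.82·12.382 = 10.153
Arc 5: start y=0.000, vy=10.153 → t=2.070, apex=5.254, x_land=151.848, impact vy=-10.153
  bounce: vy ← 0.82·10.153 = 8.326
Arc 6: start y=0.000, vy=8.326 → t=1.697, apex=3.533, x_land=169.060, impact vy=-8.326
  bounce: vy ← 0.82·8.326 = 6.827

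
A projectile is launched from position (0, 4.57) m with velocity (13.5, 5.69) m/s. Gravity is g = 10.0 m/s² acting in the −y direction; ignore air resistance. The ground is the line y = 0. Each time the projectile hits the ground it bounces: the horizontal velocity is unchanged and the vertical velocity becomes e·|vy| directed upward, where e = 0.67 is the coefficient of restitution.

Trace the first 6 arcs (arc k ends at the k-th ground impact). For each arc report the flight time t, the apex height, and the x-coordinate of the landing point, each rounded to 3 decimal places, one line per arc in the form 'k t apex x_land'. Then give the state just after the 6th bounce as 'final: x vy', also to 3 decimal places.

1 1.682 6.189 22.701
2 1.491 2.778 42.827
3 0.999 1.247 56.311
4 0.669 0.560 65.346
5 0.448 0.251 71.399
6 0.300 0.113 75.455
final: 75.455 1.006

Arc 1: start y=4.570, vy=5.690 → t=1.682, apex=6.189, x_land=22.701, impact vy=-11.125
  bounce: vy ← 0.67·11.125 = 7.454
Arc 2: start y=0.000, vy=7.454 → t=1.491, apex=2.778, x_land=42.827, impact vy=-7.454
  bounce: vy ← 0.67·7.454 = 4.994
Arc 3: start y=0.000, vy=4.994 → t=0.999, apex=1.247, x_land=56.311, impact vy=-4.994
  bounce: vy ← 0.67·4.994 = 3.346
Arc 4: start y=0.000, vy=3.346 → t=0.669, apex=0.560, x_land=65.346, impact vy=-3.346
  bounce: vy ← 0.67·3.346 = 2.242
Arc 5: start y=0.000, vy=2.242 → t=0.448, apex=0.251, x_land=71.399, impact vy=-2.242
  bounce: vy ← 0.67·2.242 = 1.502
Arc 6: start y=0.000, vy=1.502 → t=0.300, apex=0.113, x_land=75.455, impact vy=-1.502
  bounce: vy ← 0.67·1.502 = 1.006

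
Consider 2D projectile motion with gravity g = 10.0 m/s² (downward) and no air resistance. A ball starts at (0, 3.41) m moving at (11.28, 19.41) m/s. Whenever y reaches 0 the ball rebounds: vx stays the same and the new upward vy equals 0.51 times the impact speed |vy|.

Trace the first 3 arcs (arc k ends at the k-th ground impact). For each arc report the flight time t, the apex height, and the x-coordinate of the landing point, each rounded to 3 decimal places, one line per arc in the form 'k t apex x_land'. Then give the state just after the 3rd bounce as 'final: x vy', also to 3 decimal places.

Arc 1: start y=3.410, vy=19.410 → t=4.050, apex=22.247, x_land=45.688, impact vy=-21.094
  bounce: vy ← 0.51·21.094 = 10.758
Arc 2: start y=0.000, vy=10.758 → t=2.152, apex=5.787, x_land=69.958, impact vy=-10.758
  bounce: vy ← 0.51·10.758 = 5.486
Arc 3: start y=0.000, vy=5.486 → t=1.097, apex=1.505, x_land=82.335, impact vy=-5.486
  bounce: vy ← 0.51·5.486 = 2.798

1 4.050 22.247 45.688
2 2.152 5.787 69.958
3 1.097 1.505 82.335
final: 82.335 2.798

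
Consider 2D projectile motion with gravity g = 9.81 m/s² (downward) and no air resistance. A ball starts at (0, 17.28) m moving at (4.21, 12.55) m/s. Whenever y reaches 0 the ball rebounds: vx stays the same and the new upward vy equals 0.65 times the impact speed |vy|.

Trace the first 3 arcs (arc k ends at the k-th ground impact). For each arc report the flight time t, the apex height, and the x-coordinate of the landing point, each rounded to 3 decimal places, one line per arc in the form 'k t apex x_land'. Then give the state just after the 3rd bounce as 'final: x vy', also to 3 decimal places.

1 3.551 25.308 14.949
2 2.953 10.692 27.380
3 1.919 4.518 35.461
final: 35.461 6.119

Arc 1: start y=17.280, vy=12.550 → t=3.551, apex=25.308, x_land=14.949, impact vy=-22.283
  bounce: vy ← 0.65·22.283 = 14.484
Arc 2: start y=0.000, vy=14.484 → t=2.953, apex=10.692, x_land=27.380, impact vy=-14.484
  bounce: vy ← 0.65·14.484 = 9.415
Arc 3: start y=0.000, vy=9.415 → t=1.919, apex=4.518, x_land=35.461, impact vy=-9.415
  bounce: vy ← 0.65·9.415 = 6.119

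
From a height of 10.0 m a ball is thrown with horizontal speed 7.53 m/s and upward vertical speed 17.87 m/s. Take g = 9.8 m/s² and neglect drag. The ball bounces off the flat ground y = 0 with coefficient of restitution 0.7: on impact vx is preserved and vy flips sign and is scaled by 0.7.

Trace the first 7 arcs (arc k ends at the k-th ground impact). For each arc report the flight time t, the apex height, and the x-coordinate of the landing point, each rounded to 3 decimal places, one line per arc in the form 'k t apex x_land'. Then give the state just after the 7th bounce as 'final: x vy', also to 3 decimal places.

1 4.140 26.293 31.173
2 3.243 12.883 55.593
3 2.270 6.313 72.687
4 1.589 3.093 84.653
5 1.112 1.516 93.029
6 0.779 0.743 98.892
7 0.545 0.364 102.996
final: 102.996 1.870

Arc 1: start y=10.000, vy=17.870 → t=4.140, apex=26.293, x_land=31.173, impact vy=-22.701
  bounce: vy ← 0.7·22.701 = 15.891
Arc 2: start y=0.000, vy=15.891 → t=3.243, apex=12.883, x_land=55.593, impact vy=-15.891
  bounce: vy ← 0.7·15.891 = 11.124
Arc 3: start y=0.000, vy=11.124 → t=2.270, apex=6.313, x_land=72.687, impact vy=-11.124
  bounce: vy ← 0.7·11.124 = 7.786
Arc 4: start y=0.000, vy=7.786 → t=1.589, apex=3.093, x_land=84.653, impact vy=-7.786
  bounce: vy ← 0.7·7.786 = 5.451
Arc 5: start y=0.000, vy=5.451 → t=1.112, apex=1.516, x_land=93.029, impact vy=-5.451
  bounce: vy ← 0.7·5.451 = 3.815
Arc 6: start y=0.000, vy=3.815 → t=0.779, apex=0.743, x_land=98.892, impact vy=-3.815
  bounce: vy ← 0.7·3.815 = 2.671
Arc 7: start y=0.000, vy=2.671 → t=0.545, apex=0.364, x_land=102.996, impact vy=-2.671
  bounce: vy ← 0.7·2.671 = 1.870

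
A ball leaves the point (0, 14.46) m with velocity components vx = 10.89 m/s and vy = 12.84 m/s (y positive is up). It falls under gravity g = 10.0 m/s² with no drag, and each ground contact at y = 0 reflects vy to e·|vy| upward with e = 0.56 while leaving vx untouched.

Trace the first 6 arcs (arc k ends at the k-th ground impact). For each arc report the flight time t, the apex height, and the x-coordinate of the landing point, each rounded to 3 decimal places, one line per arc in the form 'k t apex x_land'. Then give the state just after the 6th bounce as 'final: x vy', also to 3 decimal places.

Arc 1: start y=14.460, vy=12.840 → t=3.415, apex=22.703, x_land=37.188, impact vy=-21.309
  bounce: vy ← 0.56·21.309 = 11.933
Arc 2: start y=0.000, vy=11.933 → t=2.387, apex=7.120, x_land=63.178, impact vy=-11.933
  bounce: vy ← 0.56·11.933 = 6.682
Arc 3: start y=0.000, vy=6.682 → t=1.336, apex=2.233, x_land=77.732, impact vy=-6.682
  bounce: vy ← 0.56·6.682 = 3.742
Arc 4: start y=0.000, vy=3.742 → t=0.748, apex=0.700, x_land=85.883, impact vy=-3.742
  bounce: vy ← 0.56·3.742 = 2.096
Arc 5: start y=0.000, vy=2.096 → t=0.419, apex=0.220, x_land=90.447, impact vy=-2.096
  bounce: vy ← 0.56·2.096 = 1.174
Arc 6: start y=0.000, vy=1.174 → t=0.235, apex=0.069, x_land=93.003, impact vy=-1.174
  bounce: vy ← 0.56·1.174 = 0.657

1 3.415 22.703 37.188
2 2.387 7.120 63.178
3 1.336 2.233 77.732
4 0.748 0.700 85.883
5 0.419 0.220 90.447
6 0.235 0.069 93.003
final: 93.003 0.657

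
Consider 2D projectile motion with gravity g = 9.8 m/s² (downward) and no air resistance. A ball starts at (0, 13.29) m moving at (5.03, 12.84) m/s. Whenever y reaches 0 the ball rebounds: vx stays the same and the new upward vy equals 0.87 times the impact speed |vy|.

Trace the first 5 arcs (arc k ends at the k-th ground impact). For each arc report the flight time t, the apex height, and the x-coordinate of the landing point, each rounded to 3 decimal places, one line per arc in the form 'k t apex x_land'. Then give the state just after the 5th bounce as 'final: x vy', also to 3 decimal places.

1 3.415 21.702 17.176
2 3.662 16.426 35.595
3 3.186 12.433 51.619
4 2.772 9.410 65.561
5 2.411 7.123 77.689
final: 77.689 10.279

Arc 1: start y=13.290, vy=12.840 → t=3.415, apex=21.702, x_land=17.176, impact vy=-20.624
  bounce: vy ← 0.87·20.624 = 17.943
Arc 2: start y=0.000, vy=17.943 → t=3.662, apex=16.426, x_land=35.595, impact vy=-17.943
  bounce: vy ← 0.87·17.943 = 15.610
Arc 3: start y=0.000, vy=15.610 → t=3.186, apex=12.433, x_land=51.619, impact vy=-15.610
  bounce: vy ← 0.87·15.610 = 13.581
Arc 4: start y=0.000, vy=13.581 → t=2.772, apex=9.410, x_land=65.561, impact vy=-13.581
  bounce: vy ← 0.87·13.581 = 11.815
Arc 5: start y=0.000, vy=11.815 → t=2.411, apex=7.123, x_land=77.689, impact vy=-11.815
  bounce: vy ← 0.87·11.815 = 10.279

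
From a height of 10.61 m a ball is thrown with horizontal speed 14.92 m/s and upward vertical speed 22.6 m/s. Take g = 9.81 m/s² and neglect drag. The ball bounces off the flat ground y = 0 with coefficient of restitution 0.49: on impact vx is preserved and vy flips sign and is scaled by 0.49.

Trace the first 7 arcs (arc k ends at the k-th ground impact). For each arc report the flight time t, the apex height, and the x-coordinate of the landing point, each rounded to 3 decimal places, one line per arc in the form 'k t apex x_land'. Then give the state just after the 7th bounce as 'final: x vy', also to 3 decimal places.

1 5.037 36.643 75.152
2 2.679 8.798 115.116
3 1.312 2.112 134.698
4 0.643 0.507 144.294
5 0.315 0.122 148.995
6 0.154 0.029 151.299
7 0.076 0.007 152.428
final: 152.428 0.182

Arc 1: start y=10.610, vy=22.600 → t=5.037, apex=36.643, x_land=75.152, impact vy=-26.813
  bounce: vy ← 0.49·26.813 = 13.138
Arc 2: start y=0.000, vy=13.138 → t=2.679, apex=8.798, x_land=115.116, impact vy=-13.138
  bounce: vy ← 0.49·13.138 = 6.438
Arc 3: start y=0.000, vy=6.438 → t=1.312, apex=2.112, x_land=134.698, impact vy=-6.438
  bounce: vy ← 0.49·6.438 = 3.155
Arc 4: start y=0.000, vy=3.155 → t=0.643, apex=0.507, x_land=144.294, impact vy=-3.155
  bounce: vy ← 0.49·3.155 = 1.546
Arc 5: start y=0.000, vy=1.546 → t=0.315, apex=0.122, x_land=148.995, impact vy=-1.546
  bounce: vy ← 0.49·1.546 = 0.757
Arc 6: start y=0.000, vy=0.757 → t=0.154, apex=0.029, x_land=151.299, impact vy=-0.757
  bounce: vy ← 0.49·0.757 = 0.371
Arc 7: start y=0.000, vy=0.371 → t=0.076, apex=0.007, x_land=152.428, impact vy=-0.371
  bounce: vy ← 0.49·0.371 = 0.182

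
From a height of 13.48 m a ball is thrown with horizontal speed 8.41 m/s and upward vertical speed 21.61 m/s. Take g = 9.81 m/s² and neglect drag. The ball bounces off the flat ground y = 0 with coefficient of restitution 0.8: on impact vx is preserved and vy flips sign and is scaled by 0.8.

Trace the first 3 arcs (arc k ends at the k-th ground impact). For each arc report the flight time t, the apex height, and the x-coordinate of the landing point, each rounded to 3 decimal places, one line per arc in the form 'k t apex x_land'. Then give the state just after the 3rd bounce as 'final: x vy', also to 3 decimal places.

Arc 1: start y=13.480, vy=21.610 → t=4.960, apex=37.282, x_land=41.712, impact vy=-27.046
  bounce: vy ← 0.8·27.046 = 21.637
Arc 2: start y=0.000, vy=21.637 → t=4.411, apex=23.860, x_land=78.810, impact vy=-21.637
  bounce: vy ← 0.8·21.637 = 17.309
Arc 3: start y=0.000, vy=17.309 → t=3.529, apex=15.271, x_land=108.488, impact vy=-17.309
  bounce: vy ← 0.8·17.309 = 13.847

1 4.960 37.282 41.712
2 4.411 23.860 78.810
3 3.529 15.271 108.488
final: 108.488 13.847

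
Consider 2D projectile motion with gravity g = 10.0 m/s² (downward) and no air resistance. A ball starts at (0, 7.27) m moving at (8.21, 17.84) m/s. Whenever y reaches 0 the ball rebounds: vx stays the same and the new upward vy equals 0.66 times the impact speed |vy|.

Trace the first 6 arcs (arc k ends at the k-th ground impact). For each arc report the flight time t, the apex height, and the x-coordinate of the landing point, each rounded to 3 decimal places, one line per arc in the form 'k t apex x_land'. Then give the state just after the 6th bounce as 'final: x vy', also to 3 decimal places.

Arc 1: start y=7.270, vy=17.840 → t=3.937, apex=23.183, x_land=32.325, impact vy=-21.533
  bounce: vy ← 0.66·21.533 = 14.212
Arc 2: start y=0.000, vy=14.212 → t=2.842, apex=10.099, x_land=55.661, impact vy=-14.212
  bounce: vy ← 0.66·14.212 = 9.380
Arc 3: start y=0.000, vy=9.380 → t=1.876, apex=4.399, x_land=71.062, impact vy=-9.380
  bounce: vy ← 0.66·9.380 = 6.191
Arc 4: start y=0.000, vy=6.191 → t=1.238, apex=1.916, x_land=81.227, impact vy=-6.191
  bounce: vy ← 0.66·6.191 = 4.086
Arc 5: start y=0.000, vy=4.086 → t=0.817, apex=0.835, x_land=87.936, impact vy=-4.086
  bounce: vy ← 0.66·4.086 = 2.697
Arc 6: start y=0.000, vy=2.697 → t=0.539, apex=0.364, x_land=92.364, impact vy=-2.697
  bounce: vy ← 0.66·2.697 = 1.780

1 3.937 23.183 32.325
2 2.842 10.099 55.661
3 1.876 4.399 71.062
4 1.238 1.916 81.227
5 0.817 0.835 87.936
6 0.539 0.364 92.364
final: 92.364 1.780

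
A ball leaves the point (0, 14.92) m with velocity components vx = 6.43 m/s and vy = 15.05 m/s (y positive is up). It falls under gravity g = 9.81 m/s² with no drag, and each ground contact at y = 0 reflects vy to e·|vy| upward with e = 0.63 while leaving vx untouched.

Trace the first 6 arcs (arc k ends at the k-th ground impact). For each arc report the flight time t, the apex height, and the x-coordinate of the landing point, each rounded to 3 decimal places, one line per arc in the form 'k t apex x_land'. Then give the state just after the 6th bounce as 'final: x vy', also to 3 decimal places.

Arc 1: start y=14.920, vy=15.050 → t=3.857, apex=26.464, x_land=24.800, impact vy=-22.787
  bounce: vy ← 0.63·22.787 = 14.356
Arc 2: start y=0.000, vy=14.356 → t=2.927, apex=10.504, x_land=43.619, impact vy=-14.356
  bounce: vy ← 0.63·14.356 = 9.044
Arc 3: start y=0.000, vy=9.044 → t=1.844, apex=4.169, x_land=55.475, impact vy=-9.044
  bounce: vy ← 0.63·9.044 = 5.698
Arc 4: start y=0.000, vy=5.698 → t=1.162, apex=1.655, x_land=62.944, impact vy=-5.698
  bounce: vy ← 0.63·5.698 = 3.590
Arc 5: start y=0.000, vy=3.590 → t=0.732, apex=0.657, x_land=67.650, impact vy=-3.590
  bounce: vy ← 0.63·3.590 = 2.261
Arc 6: start y=0.000, vy=2.261 → t=0.461, apex=0.261, x_land=70.614, impact vy=-2.261
  bounce: vy ← 0.63·2.261 = 1.425

1 3.857 26.464 24.800
2 2.927 10.504 43.619
3 1.844 4.169 55.475
4 1.162 1.655 62.944
5 0.732 0.657 67.650
6 0.461 0.261 70.614
final: 70.614 1.425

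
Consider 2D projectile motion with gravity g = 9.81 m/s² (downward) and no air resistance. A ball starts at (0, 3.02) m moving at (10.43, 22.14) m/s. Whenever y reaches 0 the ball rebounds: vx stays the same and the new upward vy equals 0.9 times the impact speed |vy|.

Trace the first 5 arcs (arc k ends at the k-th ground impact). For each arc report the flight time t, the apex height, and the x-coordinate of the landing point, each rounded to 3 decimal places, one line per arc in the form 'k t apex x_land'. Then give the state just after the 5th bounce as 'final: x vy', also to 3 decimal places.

1 4.646 28.004 48.461
2 4.301 22.683 93.319
3 3.871 18.373 133.692
4 3.484 14.882 170.027
5 3.135 12.055 202.729
final: 202.729 13.841

Arc 1: start y=3.020, vy=22.140 → t=4.646, apex=28.004, x_land=48.461, impact vy=-23.440
  bounce: vy ← 0.9·23.440 = 21.096
Arc 2: start y=0.000, vy=21.096 → t=4.301, apex=22.683, x_land=93.319, impact vy=-21.096
  bounce: vy ← 0.9·21.096 = 18.986
Arc 3: start y=0.000, vy=18.986 → t=3.871, apex=18.373, x_land=133.692, impact vy=-18.986
  bounce: vy ← 0.9·18.986 = 17.088
Arc 4: start y=0.000, vy=17.088 → t=3.484, apex=14.882, x_land=170.027, impact vy=-17.088
  bounce: vy ← 0.9·17.088 = 15.379
Arc 5: start y=0.000, vy=15.379 → t=3.135, apex=12.055, x_land=202.729, impact vy=-15.379
  bounce: vy ← 0.9·15.379 = 13.841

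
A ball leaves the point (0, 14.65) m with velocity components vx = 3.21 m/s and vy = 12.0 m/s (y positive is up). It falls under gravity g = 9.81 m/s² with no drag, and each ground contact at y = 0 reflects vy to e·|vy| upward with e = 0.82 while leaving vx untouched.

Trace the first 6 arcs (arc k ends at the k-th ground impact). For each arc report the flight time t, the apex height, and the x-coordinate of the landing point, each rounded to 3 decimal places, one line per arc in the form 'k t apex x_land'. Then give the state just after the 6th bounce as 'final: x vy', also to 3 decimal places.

Arc 1: start y=14.650, vy=12.000 → t=3.341, apex=21.989, x_land=10.723, impact vy=-20.771
  bounce: vy ← 0.82·20.771 = 17.032
Arc 2: start y=0.000, vy=17.032 → t=3.472, apex=14.786, x_land=21.870, impact vy=-17.032
  bounce: vy ← 0.82·17.032 = 13.966
Arc 3: start y=0.000, vy=13.966 → t=2.847, apex=9.942, x_land=31.010, impact vy=-13.966
  bounce: vy ← 0.82·13.966 = 11.452
Arc 4: start y=0.000, vy=11.452 → t=2.335, apex=6.685, x_land=38.505, impact vy=-11.452
  bounce: vy ← 0.82·11.452 = 9.391
Arc 5: start y=0.000, vy=9.391 → t=1.915, apex=4.495, x_land=44.650, impact vy=-9.391
  bounce: vy ← 0.82·9.391 = 7.701
Arc 6: start y=0.000, vy=7.701 → t=1.570, apex=3.022, x_land=49.690, impact vy=-7.701
  bounce: vy ← 0.82·7.701 = 6.315

1 3.341 21.989 10.723
2 3.472 14.786 21.870
3 2.847 9.942 31.010
4 2.335 6.685 38.505
5 1.915 4.495 44.650
6 1.570 3.022 49.690
final: 49.690 6.315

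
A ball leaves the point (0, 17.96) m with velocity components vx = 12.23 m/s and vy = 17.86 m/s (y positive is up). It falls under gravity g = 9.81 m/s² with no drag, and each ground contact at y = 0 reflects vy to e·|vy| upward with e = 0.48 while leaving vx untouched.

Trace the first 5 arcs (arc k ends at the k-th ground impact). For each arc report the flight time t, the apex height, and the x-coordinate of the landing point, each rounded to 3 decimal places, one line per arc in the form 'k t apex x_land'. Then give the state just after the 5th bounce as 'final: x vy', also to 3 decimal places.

1 4.462 34.218 54.568
2 2.536 7.884 85.578
3 1.217 1.816 100.463
4 0.584 0.419 107.608
5 0.280 0.096 111.037
final: 111.037 0.660

Arc 1: start y=17.960, vy=17.860 → t=4.462, apex=34.218, x_land=54.568, impact vy=-25.911
  bounce: vy ← 0.48·25.911 = 12.437
Arc 2: start y=0.000, vy=12.437 → t=2.536, apex=7.884, x_land=85.578, impact vy=-12.437
  bounce: vy ← 0.48·12.437 = 5.970
Arc 3: start y=0.000, vy=5.970 → t=1.217, apex=1.816, x_land=100.463, impact vy=-5.970
  bounce: vy ← 0.48·5.970 = 2.865
Arc 4: start y=0.000, vy=2.865 → t=0.584, apex=0.419, x_land=107.608, impact vy=-2.865
  bounce: vy ← 0.48·2.865 = 1.375
Arc 5: start y=0.000, vy=1.375 → t=0.280, apex=0.096, x_land=111.037, impact vy=-1.375
  bounce: vy ← 0.48·1.375 = 0.660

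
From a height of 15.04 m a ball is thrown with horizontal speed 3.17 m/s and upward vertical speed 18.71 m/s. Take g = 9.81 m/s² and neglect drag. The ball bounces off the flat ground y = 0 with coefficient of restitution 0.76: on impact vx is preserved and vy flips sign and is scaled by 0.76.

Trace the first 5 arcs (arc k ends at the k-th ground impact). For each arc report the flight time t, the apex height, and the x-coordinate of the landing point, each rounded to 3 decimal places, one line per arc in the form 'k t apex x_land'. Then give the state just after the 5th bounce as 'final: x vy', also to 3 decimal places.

Arc 1: start y=15.040, vy=18.710 → t=4.496, apex=32.882, x_land=14.254, impact vy=-25.400
  bounce: vy ← 0.76·25.400 = 19.304
Arc 2: start y=0.000, vy=19.304 → t=3.936, apex=18.993, x_land=26.729, impact vy=-19.304
  bounce: vy ← 0.76·19.304 = 14.671
Arc 3: start y=0.000, vy=14.671 → t=2.991, apex=10.970, x_land=36.211, impact vy=-14.671
  bounce: vy ← 0.76·14.671 = 11.150
Arc 4: start y=0.000, vy=11.150 → t=2.273, apex=6.336, x_land=43.417, impact vy=-11.150
  bounce: vy ← 0.76·11.150 = 8.474
Arc 5: start y=0.000, vy=8.474 → t=1.728, apex=3.660, x_land=48.893, impact vy=-8.474
  bounce: vy ← 0.76·8.474 = 6.440

1 4.496 32.882 14.254
2 3.936 18.993 26.729
3 2.991 10.970 36.211
4 2.273 6.336 43.417
5 1.728 3.660 48.893
final: 48.893 6.440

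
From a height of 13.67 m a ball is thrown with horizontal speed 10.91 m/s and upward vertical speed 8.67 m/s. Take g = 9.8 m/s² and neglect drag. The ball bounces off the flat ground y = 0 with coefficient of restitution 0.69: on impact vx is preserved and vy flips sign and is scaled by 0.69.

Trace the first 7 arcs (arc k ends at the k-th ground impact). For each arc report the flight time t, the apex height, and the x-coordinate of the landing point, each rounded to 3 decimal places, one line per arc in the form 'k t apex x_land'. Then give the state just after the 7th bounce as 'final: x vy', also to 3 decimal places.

1 2.775 17.505 30.273
2 2.608 8.334 58.730
3 1.800 3.968 78.365
4 1.242 1.889 91.914
5 0.857 0.899 101.262
6 0.591 0.428 107.712
7 0.408 0.204 112.163
final: 112.163 1.379

Arc 1: start y=13.670, vy=8.670 → t=2.775, apex=17.505, x_land=30.273, impact vy=-18.523
  bounce: vy ← 0.69·18.523 = 12.781
Arc 2: start y=0.000, vy=12.781 → t=2.608, apex=8.334, x_land=58.730, impact vy=-12.781
  bounce: vy ← 0.69·12.781 = 8.819
Arc 3: start y=0.000, vy=8.819 → t=1.800, apex=3.968, x_land=78.365, impact vy=-8.819
  bounce: vy ← 0.69·8.819 = 6.085
Arc 4: start y=0.000, vy=6.085 → t=1.242, apex=1.889, x_land=91.914, impact vy=-6.085
  bounce: vy ← 0.69·6.085 = 4.199
Arc 5: start y=0.000, vy=4.199 → t=0.857, apex=0.899, x_land=101.262, impact vy=-4.199
  bounce: vy ← 0.69·4.199 = 2.897
Arc 6: start y=0.000, vy=2.897 → t=0.591, apex=0.428, x_land=107.712, impact vy=-2.897
  bounce: vy ← 0.69·2.897 = 1.999
Arc 7: start y=0.000, vy=1.999 → t=0.408, apex=0.204, x_land=112.163, impact vy=-1.999
  bounce: vy ← 0.69·1.999 = 1.379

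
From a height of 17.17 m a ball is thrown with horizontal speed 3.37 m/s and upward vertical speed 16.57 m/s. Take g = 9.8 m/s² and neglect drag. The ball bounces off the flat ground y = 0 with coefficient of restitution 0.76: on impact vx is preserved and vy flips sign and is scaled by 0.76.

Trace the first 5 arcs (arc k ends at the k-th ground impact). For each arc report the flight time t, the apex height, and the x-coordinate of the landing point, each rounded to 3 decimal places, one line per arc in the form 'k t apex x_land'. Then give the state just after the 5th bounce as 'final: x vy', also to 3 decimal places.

Arc 1: start y=17.170, vy=16.570 → t=4.213, apex=31.178, x_land=14.199, impact vy=-24.720
  bounce: vy ← 0.76·24.720 = 18.787
Arc 2: start y=0.000, vy=18.787 → t=3.834, apex=18.009, x_land=27.120, impact vy=-18.787
  bounce: vy ← 0.76·18.787 = 14.278
Arc 3: start y=0.000, vy=14.278 → t=2.914, apex=10.402, x_land=36.940, impact vy=-14.278
  bounce: vy ← 0.76·14.278 = 10.852
Arc 4: start y=0.000, vy=10.852 → t=2.215, apex=6.008, x_land=44.403, impact vy=-10.852
  bounce: vy ← 0.76·10.852 = 8.247
Arc 5: start y=0.000, vy=8.247 → t=1.683, apex=3.470, x_land=50.075, impact vy=-8.247
  bounce: vy ← 0.76·8.247 = 6.268

1 4.213 31.178 14.199
2 3.834 18.009 27.120
3 2.914 10.402 36.940
4 2.215 6.008 44.403
5 1.683 3.470 50.075
final: 50.075 6.268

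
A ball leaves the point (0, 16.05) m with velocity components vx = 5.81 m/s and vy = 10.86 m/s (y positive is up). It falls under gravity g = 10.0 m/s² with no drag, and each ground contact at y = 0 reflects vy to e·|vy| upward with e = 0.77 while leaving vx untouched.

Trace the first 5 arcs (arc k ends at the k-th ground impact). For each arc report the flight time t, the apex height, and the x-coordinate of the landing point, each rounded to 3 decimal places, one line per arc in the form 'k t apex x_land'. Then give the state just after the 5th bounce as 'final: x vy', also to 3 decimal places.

1 3.181 21.947 18.482
2 3.226 13.012 37.228
3 2.484 7.715 51.662
4 1.913 4.574 62.776
5 1.473 2.712 71.334
final: 71.334 5.671

Arc 1: start y=16.050, vy=10.860 → t=3.181, apex=21.947, x_land=18.482, impact vy=-20.951
  bounce: vy ← 0.77·20.951 = 16.132
Arc 2: start y=0.000, vy=16.132 → t=3.226, apex=13.012, x_land=37.228, impact vy=-16.132
  bounce: vy ← 0.77·16.132 = 12.422
Arc 3: start y=0.000, vy=12.422 → t=2.484, apex=7.715, x_land=51.662, impact vy=-12.422
  bounce: vy ← 0.77·12.422 = 9.565
Arc 4: start y=0.000, vy=9.565 → t=1.913, apex=4.574, x_land=62.776, impact vy=-9.565
  bounce: vy ← 0.77·9.565 = 7.365
Arc 5: start y=0.000, vy=7.365 → t=1.473, apex=2.712, x_land=71.334, impact vy=-7.365
  bounce: vy ← 0.77·7.365 = 5.671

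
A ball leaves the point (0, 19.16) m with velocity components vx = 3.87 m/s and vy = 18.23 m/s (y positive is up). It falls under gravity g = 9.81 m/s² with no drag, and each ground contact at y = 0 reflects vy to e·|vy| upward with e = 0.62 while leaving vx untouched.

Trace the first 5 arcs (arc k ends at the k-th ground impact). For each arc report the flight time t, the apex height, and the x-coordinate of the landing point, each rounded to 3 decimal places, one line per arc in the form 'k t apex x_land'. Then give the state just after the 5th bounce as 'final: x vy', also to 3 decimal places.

1 4.571 36.098 17.690
2 3.364 13.876 30.709
3 2.086 5.334 38.780
4 1.293 2.050 43.784
5 0.802 0.788 46.887
final: 46.887 2.438

Arc 1: start y=19.160, vy=18.230 → t=4.571, apex=36.098, x_land=17.690, impact vy=-26.613
  bounce: vy ← 0.62·26.613 = 16.500
Arc 2: start y=0.000, vy=16.500 → t=3.364, apex=13.876, x_land=30.709, impact vy=-16.500
  bounce: vy ← 0.62·16.500 = 10.230
Arc 3: start y=0.000, vy=10.230 → t=2.086, apex=5.334, x_land=38.780, impact vy=-10.230
  bounce: vy ← 0.62·10.230 = 6.343
Arc 4: start y=0.000, vy=6.343 → t=1.293, apex=2.050, x_land=43.784, impact vy=-6.343
  bounce: vy ← 0.62·6.343 = 3.932
Arc 5: start y=0.000, vy=3.932 → t=0.802, apex=0.788, x_land=46.887, impact vy=-3.932
  bounce: vy ← 0.62·3.932 = 2.438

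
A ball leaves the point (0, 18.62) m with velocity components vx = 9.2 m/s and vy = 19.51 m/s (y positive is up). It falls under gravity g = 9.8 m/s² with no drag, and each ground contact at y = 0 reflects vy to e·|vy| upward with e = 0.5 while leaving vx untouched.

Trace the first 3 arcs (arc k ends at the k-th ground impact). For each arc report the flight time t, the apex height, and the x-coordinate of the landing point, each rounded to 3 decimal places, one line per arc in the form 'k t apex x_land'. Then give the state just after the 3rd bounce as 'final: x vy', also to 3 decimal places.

Arc 1: start y=18.620, vy=19.510 → t=4.777, apex=38.040, x_land=43.949, impact vy=-27.306
  bounce: vy ← 0.5·27.306 = 13.653
Arc 2: start y=0.000, vy=13.653 → t=2.786, apex=9.510, x_land=69.583, impact vy=-13.653
  bounce: vy ← 0.5·13.653 = 6.826
Arc 3: start y=0.000, vy=6.826 → t=1.393, apex=2.378, x_land=82.400, impact vy=-6.826
  bounce: vy ← 0.5·6.826 = 3.413

1 4.777 38.040 43.949
2 2.786 9.510 69.583
3 1.393 2.378 82.400
final: 82.400 3.413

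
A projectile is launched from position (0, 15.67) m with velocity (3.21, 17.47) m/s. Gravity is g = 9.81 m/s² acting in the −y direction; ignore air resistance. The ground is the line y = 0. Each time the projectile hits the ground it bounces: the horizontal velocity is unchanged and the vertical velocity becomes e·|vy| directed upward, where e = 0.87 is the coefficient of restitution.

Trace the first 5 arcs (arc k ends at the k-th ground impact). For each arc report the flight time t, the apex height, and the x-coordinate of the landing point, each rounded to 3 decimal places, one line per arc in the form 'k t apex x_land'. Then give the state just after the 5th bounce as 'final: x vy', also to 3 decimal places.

1 4.304 31.226 13.816
2 4.390 23.635 27.908
3 3.819 17.889 40.169
4 3.323 13.540 50.835
5 2.891 10.249 60.115
final: 60.115 12.337

Arc 1: start y=15.670, vy=17.470 → t=4.304, apex=31.226, x_land=13.816, impact vy=-24.752
  bounce: vy ← 0.87·24.752 = 21.534
Arc 2: start y=0.000, vy=21.534 → t=4.390, apex=23.635, x_land=27.908, impact vy=-21.534
  bounce: vy ← 0.87·21.534 = 18.735
Arc 3: start y=0.000, vy=18.735 → t=3.819, apex=17.889, x_land=40.169, impact vy=-18.735
  bounce: vy ← 0.87·18.735 = 16.299
Arc 4: start y=0.000, vy=16.299 → t=3.323, apex=13.540, x_land=50.835, impact vy=-16.299
  bounce: vy ← 0.87·16.299 = 14.180
Arc 5: start y=0.000, vy=14.180 → t=2.891, apex=10.249, x_land=60.115, impact vy=-14.180
  bounce: vy ← 0.87·14.180 = 12.337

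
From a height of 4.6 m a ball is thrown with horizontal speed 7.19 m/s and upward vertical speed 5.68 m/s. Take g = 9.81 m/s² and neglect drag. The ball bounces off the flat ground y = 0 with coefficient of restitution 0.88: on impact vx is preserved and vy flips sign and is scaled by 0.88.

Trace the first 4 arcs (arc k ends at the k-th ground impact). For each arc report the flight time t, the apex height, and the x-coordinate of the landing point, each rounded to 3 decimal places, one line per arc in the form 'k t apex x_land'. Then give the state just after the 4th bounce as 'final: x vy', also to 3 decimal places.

Arc 1: start y=4.600, vy=5.680 → t=1.707, apex=6.244, x_land=12.275, impact vy=-11.069
  bounce: vy ← 0.88·11.069 = 9.740
Arc 2: start y=0.000, vy=9.740 → t=1.986, apex=4.836, x_land=26.553, impact vy=-9.740
  bounce: vy ← 0.88·9.740 = 8.572
Arc 3: start y=0.000, vy=8.572 → t=1.748, apex=3.745, x_land=39.118, impact vy=-8.572
  bounce: vy ← 0.88·8.572 = 7.543
Arc 4: start y=0.000, vy=7.543 → t=1.538, apex=2.900, x_land=50.175, impact vy=-7.543
  bounce: vy ← 0.88·7.543 = 6.638

1 1.707 6.244 12.275
2 1.986 4.836 26.553
3 1.748 3.745 39.118
4 1.538 2.900 50.175
final: 50.175 6.638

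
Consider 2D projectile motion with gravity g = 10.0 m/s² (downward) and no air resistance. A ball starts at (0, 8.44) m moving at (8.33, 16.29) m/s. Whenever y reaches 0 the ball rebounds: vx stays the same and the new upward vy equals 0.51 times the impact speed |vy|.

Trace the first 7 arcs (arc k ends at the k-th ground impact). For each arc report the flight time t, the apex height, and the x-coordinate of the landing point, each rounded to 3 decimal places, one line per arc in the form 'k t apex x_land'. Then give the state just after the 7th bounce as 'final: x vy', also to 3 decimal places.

1 3.713 21.708 30.926
2 2.125 5.646 48.630
3 1.084 1.469 57.660
4 0.553 0.382 62.264
5 0.282 0.099 64.613
6 0.144 0.026 65.811
7 0.073 0.007 66.421
final: 66.421 0.187

Arc 1: start y=8.440, vy=16.290 → t=3.713, apex=21.708, x_land=30.926, impact vy=-20.837
  bounce: vy ← 0.51·20.837 = 10.627
Arc 2: start y=0.000, vy=10.627 → t=2.125, apex=5.646, x_land=48.630, impact vy=-10.627
  bounce: vy ← 0.51·10.627 = 5.420
Arc 3: start y=0.000, vy=5.420 → t=1.084, apex=1.469, x_land=57.660, impact vy=-5.420
  bounce: vy ← 0.51·5.420 = 2.764
Arc 4: start y=0.000, vy=2.764 → t=0.553, apex=0.382, x_land=62.264, impact vy=-2.764
  bounce: vy ← 0.51·2.764 = 1.410
Arc 5: start y=0.000, vy=1.410 → t=0.282, apex=0.099, x_land=64.613, impact vy=-1.410
  bounce: vy ← 0.51·1.410 = 0.719
Arc 6: start y=0.000, vy=0.719 → t=0.144, apex=0.026, x_land=65.811, impact vy=-0.719
  bounce: vy ← 0.51·0.719 = 0.367
Arc 7: start y=0.000, vy=0.367 → t=0.073, apex=0.007, x_land=66.421, impact vy=-0.367
  bounce: vy ← 0.51·0.367 = 0.187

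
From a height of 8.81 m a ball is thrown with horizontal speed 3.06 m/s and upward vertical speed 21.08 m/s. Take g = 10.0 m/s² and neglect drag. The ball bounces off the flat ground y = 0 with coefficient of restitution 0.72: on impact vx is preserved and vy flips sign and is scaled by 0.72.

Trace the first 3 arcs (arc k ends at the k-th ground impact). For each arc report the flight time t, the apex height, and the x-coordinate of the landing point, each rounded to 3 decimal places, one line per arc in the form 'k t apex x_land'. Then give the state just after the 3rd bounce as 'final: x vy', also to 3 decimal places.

1 4.599 31.028 14.073
2 3.587 16.085 25.050
3 2.583 8.339 32.953
final: 32.953 9.298

Arc 1: start y=8.810, vy=21.080 → t=4.599, apex=31.028, x_land=14.073, impact vy=-24.911
  bounce: vy ← 0.72·24.911 = 17.936
Arc 2: start y=0.000, vy=17.936 → t=3.587, apex=16.085, x_land=25.050, impact vy=-17.936
  bounce: vy ← 0.72·17.936 = 12.914
Arc 3: start y=0.000, vy=12.914 → t=2.583, apex=8.339, x_land=32.953, impact vy=-12.914
  bounce: vy ← 0.72·12.914 = 9.298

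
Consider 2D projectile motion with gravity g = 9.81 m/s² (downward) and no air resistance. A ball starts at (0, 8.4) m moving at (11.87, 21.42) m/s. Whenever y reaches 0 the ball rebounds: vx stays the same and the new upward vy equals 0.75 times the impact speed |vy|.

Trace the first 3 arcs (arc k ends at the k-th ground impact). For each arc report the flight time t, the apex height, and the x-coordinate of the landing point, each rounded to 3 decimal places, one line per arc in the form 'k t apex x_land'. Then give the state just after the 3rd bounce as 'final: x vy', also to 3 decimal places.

1 4.729 31.785 56.134
2 3.818 17.879 101.459
3 2.864 10.057 135.453
final: 135.453 10.535

Arc 1: start y=8.400, vy=21.420 → t=4.729, apex=31.785, x_land=56.134, impact vy=-24.972
  bounce: vy ← 0.75·24.972 = 18.729
Arc 2: start y=0.000, vy=18.729 → t=3.818, apex=17.879, x_land=101.459, impact vy=-18.729
  bounce: vy ← 0.75·18.729 = 14.047
Arc 3: start y=0.000, vy=14.047 → t=2.864, apex=10.057, x_land=135.453, impact vy=-14.047
  bounce: vy ← 0.75·14.047 = 10.535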